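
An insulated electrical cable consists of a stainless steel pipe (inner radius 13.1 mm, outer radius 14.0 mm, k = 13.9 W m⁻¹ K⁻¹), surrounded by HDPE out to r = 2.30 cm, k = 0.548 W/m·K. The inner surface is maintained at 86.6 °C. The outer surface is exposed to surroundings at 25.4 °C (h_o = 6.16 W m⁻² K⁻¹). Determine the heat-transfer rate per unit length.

Q' = 48.3 W/m

Resistance network (inner→outer):
  R'_stainless steel = ln(0.0140/0.0131)/(2πk) = 0.06645/(2π·13.9) = 7.608×10^-4 m·K/W
  R'_HDPE = ln(0.0230/0.0140)/(2πk) = 0.4964/(2π·0.548) = 0.1442 m·K/W
  R'_conv,out = 1/(2πr h) = 1/(2π·0.0230·6.16) = 1.123 m·K/W
ΣR = 7.608×10^-4 + 0.1442 + 1.123 = 1.268 m·K/W
Q' = ΔT/ΣR = (86.6 °C − 25.4 °C)/1.268 = 48.3 W/m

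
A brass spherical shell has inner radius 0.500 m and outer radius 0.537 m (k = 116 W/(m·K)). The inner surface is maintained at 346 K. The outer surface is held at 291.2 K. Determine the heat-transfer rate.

Q = 4πk·ΔT/(1/r₁ − 1/r₂) = 4π × 116 × 54.8 / (1/0.500 − 1/0.537) = 5.80×10^5 W

Q = 5.80×10^5 W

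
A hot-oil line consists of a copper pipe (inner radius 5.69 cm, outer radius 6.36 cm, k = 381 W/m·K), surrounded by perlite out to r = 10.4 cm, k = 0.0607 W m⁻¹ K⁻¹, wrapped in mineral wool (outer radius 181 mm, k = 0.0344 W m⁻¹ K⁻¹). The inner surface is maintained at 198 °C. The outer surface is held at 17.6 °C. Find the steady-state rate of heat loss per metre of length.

Resistance network (inner→outer):
  R'_copper = ln(0.0636/0.0569)/(2πk) = 0.1113/(2π·381) = 4.650×10^-5 m·K/W
  R'_perlite = ln(0.104/0.0636)/(2πk) = 0.4918/(2π·0.0607) = 1.289 m·K/W
  R'_mineral wool = ln(0.181/0.104)/(2πk) = 0.5541/(2π·0.0344) = 2.564 m·K/W
ΣR = 4.650×10^-5 + 1.289 + 2.564 = 3.853 m·K/W
Q' = ΔT/ΣR = (198 °C − 17.6 °C)/3.853 = 46.8 W/m

Q' = 46.8 W/m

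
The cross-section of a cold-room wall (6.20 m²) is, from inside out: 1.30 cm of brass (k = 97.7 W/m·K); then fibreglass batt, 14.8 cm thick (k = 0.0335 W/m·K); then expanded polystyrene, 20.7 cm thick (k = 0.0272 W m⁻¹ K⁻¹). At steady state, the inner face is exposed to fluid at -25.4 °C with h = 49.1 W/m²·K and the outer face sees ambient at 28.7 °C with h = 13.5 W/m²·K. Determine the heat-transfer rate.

Resistance network (inner→outer):
  R_conv,in = 1/(hA) = 1/(49.1·6.20) = 0.003285 K/W
  R_brass = L/(kA) = 0.0130/(97.7·6.20) = 2.146×10^-5 K/W
  R_fibreglass batt = L/(kA) = 0.148/(0.0335·6.20) = 0.7126 K/W
  R_expanded polystyrene = L/(kA) = 0.207/(0.0272·6.20) = 1.227 K/W
  R_conv,out = 1/(hA) = 1/(13.5·6.20) = 0.01195 K/W
ΣR = 0.003285 + 2.146×10^-5 + 0.7126 + 1.227 + 0.01195 = 1.955 K/W
Q = ΔT/ΣR = (-25.4 °C − 28.7 °C)/1.955 = -27.7 W
(Negative Q ⇒ heat flows inward; heat gain = 27.7 W.)

Q = 27.7 W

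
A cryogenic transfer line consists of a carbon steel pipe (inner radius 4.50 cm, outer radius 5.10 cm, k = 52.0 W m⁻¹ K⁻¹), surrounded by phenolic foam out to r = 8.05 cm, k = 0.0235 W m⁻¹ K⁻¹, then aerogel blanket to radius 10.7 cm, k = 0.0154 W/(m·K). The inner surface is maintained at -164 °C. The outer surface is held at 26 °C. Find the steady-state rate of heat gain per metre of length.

Q' = 31.5 W/m

Series thermal resistances, inner to outer:
  R'_carbon steel = ln(0.0510/0.0450)/(2πk) = 0.1252/(2π·52.0) = 3.831×10^-4 m·K/W
  R'_phenolic foam = ln(0.0805/0.0510)/(2πk) = 0.4564/(2π·0.0235) = 3.091 m·K/W
  R'_aerogel blanket = ln(0.107/0.0805)/(2πk) = 0.2846/(2π·0.0154) = 2.941 m·K/W
ΣR = 3.831×10^-4 + 3.091 + 2.941 = 6.032 m·K/W
Q' = ΔT/ΣR = (-164 °C − 26 °C)/6.032 = -31.5 W/m
(Negative Q' ⇒ heat flows inward; heat gain = 31.5 W/m.)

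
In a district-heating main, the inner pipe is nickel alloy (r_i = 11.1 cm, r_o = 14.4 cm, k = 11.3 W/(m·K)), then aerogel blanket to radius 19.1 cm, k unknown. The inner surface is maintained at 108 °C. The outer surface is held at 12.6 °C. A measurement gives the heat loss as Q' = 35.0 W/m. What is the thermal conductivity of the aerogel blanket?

ΣR = ΔT/Q' = |108 − 12.6|/35.0 = 2.726 m·K/W
Known resistances:
  R'_nickel alloy = ln(0.144/0.111)/(2πk) = 0.2603/(2π·11.3) = 0.003666 m·K/W
R_aerogel blanket = ΣR − ΣR_known = 2.726 − 0.003666 = 2.722 m·K/W
ln(r₂/r₁)/(2πk) = 2.722 ⇒ k = 0.2825/(2π·2.722) = 0.0165 W/m·K

k = 0.0165 W/m·K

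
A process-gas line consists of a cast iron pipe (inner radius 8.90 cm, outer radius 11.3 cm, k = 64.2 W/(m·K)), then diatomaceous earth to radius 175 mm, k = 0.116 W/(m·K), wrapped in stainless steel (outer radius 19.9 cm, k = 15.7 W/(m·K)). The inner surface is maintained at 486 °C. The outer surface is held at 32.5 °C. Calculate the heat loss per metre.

Resistance network (inner→outer):
  R'_cast iron = ln(0.113/0.0890)/(2πk) = 0.2388/(2π·64.2) = 5.919×10^-4 m·K/W
  R'_diatomaceous earth = ln(0.175/0.113)/(2πk) = 0.4374/(2π·0.116) = 0.6001 m·K/W
  R'_stainless steel = ln(0.199/0.175)/(2πk) = 0.1285/(2π·15.7) = 0.001303 m·K/W
ΣR = 5.919×10^-4 + 0.6001 + 0.001303 = 0.6020 m·K/W
Q' = ΔT/ΣR = (486 °C − 32.5 °C)/0.6020 = 753 W/m

Q' = 753 W/m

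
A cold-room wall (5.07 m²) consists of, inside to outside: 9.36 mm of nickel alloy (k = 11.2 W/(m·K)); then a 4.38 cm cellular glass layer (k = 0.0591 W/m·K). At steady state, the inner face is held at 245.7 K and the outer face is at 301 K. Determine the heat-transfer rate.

Treat each layer as a resistance in series:
  R_nickel alloy = L/(kA) = 0.00936/(11.2·5.07) = 1.648×10^-4 K/W
  R_cellular glass = L/(kA) = 0.0438/(0.0591·5.07) = 0.1462 K/W
ΣR = 1.648×10^-4 + 0.1462 = 0.1464 K/W
Q = ΔT/ΣR = (245.7 K − 301 K)/0.1464 = -378 W
(Negative Q ⇒ heat flows inward; heat gain = 378 W.)

Q = 378 W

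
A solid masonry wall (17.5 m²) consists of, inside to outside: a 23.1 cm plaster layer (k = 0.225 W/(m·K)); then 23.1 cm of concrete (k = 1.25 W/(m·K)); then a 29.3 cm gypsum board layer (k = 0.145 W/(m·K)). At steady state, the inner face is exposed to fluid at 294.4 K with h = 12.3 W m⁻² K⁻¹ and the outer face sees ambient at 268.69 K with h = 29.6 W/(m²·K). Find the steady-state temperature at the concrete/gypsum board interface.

Treat each layer as a resistance in series:
  R_conv,in = 1/(hA) = 1/(12.3·17.5) = 0.004646 K/W
  R_plaster = L/(kA) = 0.231/(0.225·17.5) = 0.05867 K/W
  R_concrete = L/(kA) = 0.231/(1.25·17.5) = 0.01056 K/W
  R_gypsum board = L/(kA) = 0.293/(0.145·17.5) = 0.1155 K/W
  R_conv,out = 1/(hA) = 1/(29.6·17.5) = 0.001931 K/W
ΣR = 0.004646 + 0.05867 + 0.01056 + 0.1155 + 0.001931 = 0.1913 K/W
Q = ΔT/ΣR = (294.4 K − 268.69 K)/0.1913 = 134.4 W
From the inner boundary to the concrete/gypsum board interface, ΣR_partial = 0.07388 K/W.
T_interface = T_in − Q·ΣR_partial = 294.4 K − (134.4)(0.07388) = 284.5 K

T = 284.5 K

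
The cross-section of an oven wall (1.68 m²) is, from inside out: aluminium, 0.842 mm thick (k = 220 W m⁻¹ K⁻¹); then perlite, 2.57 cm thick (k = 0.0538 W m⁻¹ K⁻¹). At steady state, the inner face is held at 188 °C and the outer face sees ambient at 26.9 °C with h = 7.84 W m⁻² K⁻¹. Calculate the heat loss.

Q = 447 W

Resistance network (inner→outer):
  R_aluminium = L/(kA) = 8.42×10^-4/(220·1.68) = 2.278×10^-6 K/W
  R_perlite = L/(kA) = 0.0257/(0.0538·1.68) = 0.2843 K/W
  R_conv,out = 1/(hA) = 1/(7.84·1.68) = 0.07592 K/W
ΣR = 2.278×10^-6 + 0.2843 + 0.07592 = 0.3602 K/W
Q = ΔT/ΣR = (188 °C − 26.9 °C)/0.3602 = 447 W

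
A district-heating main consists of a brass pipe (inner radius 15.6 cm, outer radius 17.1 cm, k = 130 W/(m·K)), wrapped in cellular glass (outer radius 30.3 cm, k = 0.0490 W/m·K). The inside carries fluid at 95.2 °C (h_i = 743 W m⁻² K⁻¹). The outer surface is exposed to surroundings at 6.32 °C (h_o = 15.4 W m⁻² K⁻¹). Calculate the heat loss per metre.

Resistance network (inner→outer):
  R'_conv,in = 1/(2πr h) = 1/(2π·0.156·743) = 0.001373 m·K/W
  R'_brass = ln(0.171/0.156)/(2πk) = 0.09181/(2π·130) = 1.124×10^-4 m·K/W
  R'_cellular glass = ln(0.303/0.171)/(2πk) = 0.5721/(2π·0.0490) = 1.858 m·K/W
  R'_conv,out = 1/(2πr h) = 1/(2π·0.303·15.4) = 0.03411 m·K/W
ΣR = 0.001373 + 1.124×10^-4 + 1.858 + 0.03411 = 1.894 m·K/W
Q' = ΔT/ΣR = (95.2 °C − 6.32 °C)/1.894 = 46.9 W/m

Q' = 46.9 W/m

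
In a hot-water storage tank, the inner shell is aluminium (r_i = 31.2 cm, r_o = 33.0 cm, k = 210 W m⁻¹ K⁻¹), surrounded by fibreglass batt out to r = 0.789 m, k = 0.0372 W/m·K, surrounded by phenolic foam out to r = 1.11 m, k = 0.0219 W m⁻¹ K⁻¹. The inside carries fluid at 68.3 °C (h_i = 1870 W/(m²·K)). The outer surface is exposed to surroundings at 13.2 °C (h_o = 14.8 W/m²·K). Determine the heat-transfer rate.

Resistance network (inner→outer):
  R_conv,in = 1/(4πr²h) = 1/(4π·0.312²·1870) = 4.372×10^-4 K/W
  R_aluminium = (1/0.312 − 1/0.330)/(4πk) = 0.1748/(4π·210) = 6.625×10^-5 K/W
  R_fibreglass batt = (1/0.330 − 1/0.789)/(4πk) = 1.763/(4π·0.0372) = 3.771 K/W
  R_phenolic foam = (1/0.789 − 1/1.11)/(4πk) = 0.3665/(4π·0.0219) = 1.332 K/W
  R_conv,out = 1/(4πr²h) = 1/(4π·1.11²·14.8) = 0.004364 K/W
ΣR = 4.372×10^-4 + 6.625×10^-5 + 3.771 + 1.332 + 0.004364 = 5.108 K/W
Q = ΔT/ΣR = (68.3 °C − 13.2 °C)/5.108 = 10.8 W

Q = 10.8 W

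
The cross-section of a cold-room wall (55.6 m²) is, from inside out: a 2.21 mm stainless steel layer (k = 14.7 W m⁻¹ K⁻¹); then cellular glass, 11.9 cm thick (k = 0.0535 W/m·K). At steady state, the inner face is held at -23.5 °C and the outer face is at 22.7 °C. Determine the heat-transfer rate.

Resistance network (inner→outer):
  R_stainless steel = L/(kA) = 0.00221/(14.7·55.6) = 2.704×10^-6 K/W
  R_cellular glass = L/(kA) = 0.119/(0.0535·55.6) = 0.04001 K/W
ΣR = 2.704×10^-6 + 0.04001 = 0.04001 K/W
Q = ΔT/ΣR = (-23.5 °C − 22.7 °C)/0.04001 = -1150 W
(Negative Q ⇒ heat flows inward; heat gain = 1150 W.)

Q = 1150 W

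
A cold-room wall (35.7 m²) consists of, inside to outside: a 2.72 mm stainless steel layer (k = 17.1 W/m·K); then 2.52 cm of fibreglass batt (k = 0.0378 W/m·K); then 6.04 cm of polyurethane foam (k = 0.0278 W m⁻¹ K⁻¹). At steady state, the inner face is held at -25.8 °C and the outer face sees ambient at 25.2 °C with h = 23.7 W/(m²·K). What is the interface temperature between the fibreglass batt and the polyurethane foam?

T = -14.0 °C

Series thermal resistances, inner to outer:
  R_stainless steel = L/(kA) = 0.00272/(17.1·35.7) = 4.456×10^-6 K/W
  R_fibreglass batt = L/(kA) = 0.0252/(0.0378·35.7) = 0.01867 K/W
  R_polyurethane foam = L/(kA) = 0.0604/(0.0278·35.7) = 0.06086 K/W
  R_conv,out = 1/(hA) = 1/(23.7·35.7) = 0.001182 K/W
ΣR = 4.456×10^-6 + 0.01867 + 0.06086 + 0.001182 = 0.08072 K/W
Q = ΔT/ΣR = (-25.8 °C − 25.2 °C)/0.08072 = -631.8 W
From the inner boundary to the fibreglass batt/polyurethane foam interface, ΣR_partial = 0.01867 K/W.
T_interface = T_in − Q·ΣR_partial = -25.8 °C − (-631.8)(0.01867) = -14.0 °C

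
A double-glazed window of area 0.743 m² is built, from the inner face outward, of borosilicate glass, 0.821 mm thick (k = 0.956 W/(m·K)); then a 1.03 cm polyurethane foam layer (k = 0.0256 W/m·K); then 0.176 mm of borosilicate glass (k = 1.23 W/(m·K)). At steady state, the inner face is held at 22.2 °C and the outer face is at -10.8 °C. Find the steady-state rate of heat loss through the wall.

Series thermal resistances, inner to outer:
  R_borosilicate glass = L/(kA) = 8.21×10^-4/(0.956·0.743) = 0.001156 K/W
  R_polyurethane foam = L/(kA) = 0.0103/(0.0256·0.743) = 0.5415 K/W
  R_borosilicate glass = L/(kA) = 1.76×10^-4/(1.23·0.743) = 1.926×10^-4 K/W
ΣR = 0.001156 + 0.5415 + 1.926×10^-4 = 0.5428 K/W
Q = ΔT/ΣR = (22.2 °C − -10.8 °C)/0.5428 = 60.8 W

Q = 60.8 W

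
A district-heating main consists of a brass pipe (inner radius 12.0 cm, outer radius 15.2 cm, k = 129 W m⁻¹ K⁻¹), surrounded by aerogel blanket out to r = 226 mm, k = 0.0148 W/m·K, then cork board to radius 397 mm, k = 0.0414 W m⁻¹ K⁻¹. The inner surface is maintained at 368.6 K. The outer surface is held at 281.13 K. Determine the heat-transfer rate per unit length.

Q' = 13.6 W/m

Treat each layer as a resistance in series:
  R'_brass = ln(0.152/0.120)/(2πk) = 0.2364/(2π·129) = 2.916×10^-4 m·K/W
  R'_aerogel blanket = ln(0.226/0.152)/(2πk) = 0.3967/(2π·0.0148) = 4.266 m·K/W
  R'_cork board = ln(0.397/0.226)/(2πk) = 0.5634/(2π·0.0414) = 2.166 m·K/W
ΣR = 2.916×10^-4 + 4.266 + 2.166 = 6.432 m·K/W
Q' = ΔT/ΣR = (368.6 K − 281.13 K)/6.432 = 13.6 W/m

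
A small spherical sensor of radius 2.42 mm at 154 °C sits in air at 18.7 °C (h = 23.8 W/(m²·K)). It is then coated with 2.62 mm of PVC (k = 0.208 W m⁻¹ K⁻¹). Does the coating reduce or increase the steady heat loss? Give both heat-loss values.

Critical radius for a sphere: r_cr = 2k/h = 0.0175 m = 1.75 cm.
Outer radius after coating: r₂ = 0.00242 + 0.00262 = 0.00504 m.
Since r₁ < r_cr and r₂ ≤ r_cr, the coating moves toward the maximum at r_cr — heat loss rises.
Bare: R = 1/(4πr₁²h) = 570.9 K/W; Q = 135.3/570.9 = 0.237 W.
Coated: R = R_cond + R_conv = 213.8 K/W; Q = 135.3/213.8 = 0.633 W.

increases: 0.237 → 0.633 W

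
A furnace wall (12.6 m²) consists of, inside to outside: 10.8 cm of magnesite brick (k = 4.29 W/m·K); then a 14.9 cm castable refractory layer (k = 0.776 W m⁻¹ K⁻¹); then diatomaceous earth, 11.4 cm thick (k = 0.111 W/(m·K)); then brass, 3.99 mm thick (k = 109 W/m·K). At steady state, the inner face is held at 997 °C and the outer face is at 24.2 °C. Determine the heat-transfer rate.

Resistance network (inner→outer):
  R_magnesite brick = L/(kA) = 0.108/(4.29·12.6) = 0.001998 K/W
  R_castable refractory = L/(kA) = 0.149/(0.776·12.6) = 0.01524 K/W
  R_diatomaceous earth = L/(kA) = 0.114/(0.111·12.6) = 0.08151 K/W
  R_brass = L/(kA) = 0.00399/(109·12.6) = 2.905×10^-6 K/W
ΣR = 0.001998 + 0.01524 + 0.08151 + 2.905×10^-6 = 0.09875 K/W
Q = ΔT/ΣR = (997 °C − 24.2 °C)/0.09875 = 9850 W

Q = 9850 W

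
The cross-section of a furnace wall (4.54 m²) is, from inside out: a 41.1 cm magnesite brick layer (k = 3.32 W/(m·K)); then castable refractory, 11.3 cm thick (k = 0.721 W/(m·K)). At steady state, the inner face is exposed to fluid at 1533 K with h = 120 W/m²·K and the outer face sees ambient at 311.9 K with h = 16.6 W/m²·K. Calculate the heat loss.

Q = 15900 W

Series thermal resistances, inner to outer:
  R_conv,in = 1/(hA) = 1/(120·4.54) = 0.001836 K/W
  R_magnesite brick = L/(kA) = 0.411/(3.32·4.54) = 0.02727 K/W
  R_castable refractory = L/(kA) = 0.113/(0.721·4.54) = 0.03452 K/W
  R_conv,out = 1/(hA) = 1/(16.6·4.54) = 0.01327 K/W
ΣR = 0.001836 + 0.02727 + 0.03452 + 0.01327 = 0.07690 K/W
Q = ΔT/ΣR = (1533 K − 311.9 K)/0.07690 = 15900 W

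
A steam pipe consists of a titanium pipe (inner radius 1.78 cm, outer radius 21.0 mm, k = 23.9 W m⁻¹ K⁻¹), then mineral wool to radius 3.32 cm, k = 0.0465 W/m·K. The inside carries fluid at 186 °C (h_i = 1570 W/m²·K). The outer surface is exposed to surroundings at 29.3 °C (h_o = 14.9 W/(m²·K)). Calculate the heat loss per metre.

Treat each layer as a resistance in series:
  R'_conv,in = 1/(2πr h) = 1/(2π·0.0178·1570) = 0.005695 m·K/W
  R'_titanium = ln(0.0210/0.0178)/(2πk) = 0.1653/(2π·23.9) = 0.001101 m·K/W
  R'_mineral wool = ln(0.0332/0.0210)/(2πk) = 0.4580/(2π·0.0465) = 1.568 m·K/W
  R'_conv,out = 1/(2πr h) = 1/(2π·0.0332·14.9) = 0.3217 m·K/W
ΣR = 0.005695 + 0.001101 + 1.568 + 0.3217 = 1.896 m·K/W
Q' = ΔT/ΣR = (186 °C − 29.3 °C)/1.896 = 82.6 W/m

Q' = 82.6 W/m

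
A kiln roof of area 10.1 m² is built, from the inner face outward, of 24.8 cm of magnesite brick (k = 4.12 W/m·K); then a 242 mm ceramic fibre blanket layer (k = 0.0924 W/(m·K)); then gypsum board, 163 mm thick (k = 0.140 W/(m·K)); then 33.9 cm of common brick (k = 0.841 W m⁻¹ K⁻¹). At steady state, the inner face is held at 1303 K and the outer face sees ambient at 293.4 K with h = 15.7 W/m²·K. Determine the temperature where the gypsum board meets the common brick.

T = 403 K

Resistance network (inner→outer):
  R_magnesite brick = L/(kA) = 0.248/(4.12·10.1) = 0.005960 K/W
  R_ceramic fibre blanket = L/(kA) = 0.242/(0.0924·10.1) = 0.2593 K/W
  R_gypsum board = L/(kA) = 0.163/(0.140·10.1) = 0.1153 K/W
  R_common brick = L/(kA) = 0.339/(0.841·10.1) = 0.03991 K/W
  R_conv,out = 1/(hA) = 1/(15.7·10.1) = 0.006306 K/W
ΣR = 0.005960 + 0.2593 + 0.1153 + 0.03991 + 0.006306 = 0.4268 K/W
Q = ΔT/ΣR = (1303 K − 293.4 K)/0.4268 = 2366 W
From the inner boundary to the gypsum board/common brick interface, ΣR_partial = 0.3806 K/W.
T_interface = T_in − Q·ΣR_partial = 1303 K − (2366)(0.3806) = 403 K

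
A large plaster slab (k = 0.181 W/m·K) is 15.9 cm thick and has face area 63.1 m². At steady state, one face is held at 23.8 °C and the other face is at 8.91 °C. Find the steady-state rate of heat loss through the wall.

Q = 1070 W

Q = kA·ΔT/L = 0.181 × 63.1 × |23.8 °C − 8.91 °C| / 0.159 = 1070 W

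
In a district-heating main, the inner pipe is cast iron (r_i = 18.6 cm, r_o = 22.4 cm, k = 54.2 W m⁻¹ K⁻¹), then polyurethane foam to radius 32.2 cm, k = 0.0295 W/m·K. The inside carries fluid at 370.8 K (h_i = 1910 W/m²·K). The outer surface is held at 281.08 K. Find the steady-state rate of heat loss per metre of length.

Resistance network (inner→outer):
  R'_conv,in = 1/(2πr h) = 1/(2π·0.186·1910) = 4.480×10^-4 m·K/W
  R'_cast iron = ln(0.224/0.186)/(2πk) = 0.1859/(2π·54.2) = 5.459×10^-4 m·K/W
  R'_polyurethane foam = ln(0.322/0.224)/(2πk) = 0.3629/(2π·0.0295) = 1.958 m·K/W
ΣR = 4.480×10^-4 + 5.459×10^-4 + 1.958 = 1.959 m·K/W
Q' = ΔT/ΣR = (370.8 K − 281.08 K)/1.959 = 45.8 W/m

Q' = 45.8 W/m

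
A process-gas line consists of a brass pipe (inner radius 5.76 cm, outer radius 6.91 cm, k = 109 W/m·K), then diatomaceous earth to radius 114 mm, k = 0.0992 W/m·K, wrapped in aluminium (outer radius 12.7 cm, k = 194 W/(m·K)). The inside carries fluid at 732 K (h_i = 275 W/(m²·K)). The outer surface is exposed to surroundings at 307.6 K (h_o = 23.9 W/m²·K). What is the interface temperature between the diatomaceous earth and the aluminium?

Series thermal resistances, inner to outer:
  R'_conv,in = 1/(2πr h) = 1/(2π·0.0576·275) = 0.01005 m·K/W
  R'_brass = ln(0.0691/0.0576)/(2πk) = 0.1820/(2π·109) = 2.658×10^-4 m·K/W
  R'_diatomaceous earth = ln(0.114/0.0691)/(2πk) = 0.5006/(2π·0.0992) = 0.8032 m·K/W
  R'_aluminium = ln(0.127/0.114)/(2πk) = 0.1080/(2π·194) = 8.859×10^-5 m·K/W
  R'_conv,out = 1/(2πr h) = 1/(2π·0.127·23.9) = 0.05243 m·K/W
ΣR = 0.01005 + 2.658×10^-4 + 0.8032 + 8.859×10^-5 + 0.05243 = 0.8660 m·K/W
Q' = ΔT/ΣR = (732 K − 307.6 K)/0.8660 = 490.1 W/m
From the inner boundary to the diatomaceous earth/aluminium interface, ΣR_partial = 0.8135 m·K/W.
T_interface = T_in − Q'·ΣR_partial = 732 K − (490.1)(0.8135) = 333.3 K

T = 333.3 K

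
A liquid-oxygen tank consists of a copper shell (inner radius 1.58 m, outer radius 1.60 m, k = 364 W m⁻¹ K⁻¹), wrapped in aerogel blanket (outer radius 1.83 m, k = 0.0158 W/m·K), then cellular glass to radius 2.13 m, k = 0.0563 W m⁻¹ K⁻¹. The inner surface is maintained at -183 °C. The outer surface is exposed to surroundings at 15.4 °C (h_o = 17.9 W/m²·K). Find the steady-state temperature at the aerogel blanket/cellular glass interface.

Series thermal resistances, inner to outer:
  R_copper = (1/1.58 − 1/1.60)/(4πk) = 0.007911/(4π·364) = 1.730×10^-6 K/W
  R_aerogel blanket = (1/1.60 − 1/1.83)/(4πk) = 0.07855/(4π·0.0158) = 0.3956 K/W
  R_cellular glass = (1/1.83 − 1/2.13)/(4πk) = 0.07696/(4π·0.0563) = 0.1088 K/W
  R_conv,out = 1/(4πr²h) = 1/(4π·2.13²·17.9) = 9.799×10^-4 K/W
ΣR = 1.730×10^-6 + 0.3956 + 0.1088 + 9.799×10^-4 = 0.5054 K/W
Q = ΔT/ΣR = (-183 °C − 15.4 °C)/0.5054 = -392.6 W
From the inner boundary to the aerogel blanket/cellular glass interface, ΣR_partial = 0.3956 K/W.
T_interface = T_in − Q·ΣR_partial = -183 °C − (-392.6)(0.3956) = -27.7 °C

T = -27.7 °C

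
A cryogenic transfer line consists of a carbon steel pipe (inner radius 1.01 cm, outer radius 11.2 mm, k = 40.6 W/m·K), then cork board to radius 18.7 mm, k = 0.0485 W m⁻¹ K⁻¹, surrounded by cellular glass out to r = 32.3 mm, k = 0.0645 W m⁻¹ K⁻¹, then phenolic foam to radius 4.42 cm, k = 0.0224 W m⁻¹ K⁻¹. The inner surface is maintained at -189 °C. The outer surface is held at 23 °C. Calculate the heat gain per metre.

Q' = 40.3 W/m

Treat each layer as a resistance in series:
  R'_carbon steel = ln(0.0112/0.0101)/(2πk) = 0.1034/(2π·40.6) = 4.053×10^-4 m·K/W
  R'_cork board = ln(0.0187/0.0112)/(2πk) = 0.5126/(2π·0.0485) = 1.682 m·K/W
  R'_cellular glass = ln(0.0323/0.0187)/(2πk) = 0.5465/(2π·0.0645) = 1.349 m·K/W
  R'_phenolic foam = ln(0.0442/0.0323)/(2πk) = 0.3137/(2π·0.0224) = 2.229 m·K/W
ΣR = 4.053×10^-4 + 1.682 + 1.349 + 2.229 = 5.260 m·K/W
Q' = ΔT/ΣR = (-189 °C − 23 °C)/5.260 = -40.3 W/m
(Negative Q' ⇒ heat flows inward; heat gain = 40.3 W/m.)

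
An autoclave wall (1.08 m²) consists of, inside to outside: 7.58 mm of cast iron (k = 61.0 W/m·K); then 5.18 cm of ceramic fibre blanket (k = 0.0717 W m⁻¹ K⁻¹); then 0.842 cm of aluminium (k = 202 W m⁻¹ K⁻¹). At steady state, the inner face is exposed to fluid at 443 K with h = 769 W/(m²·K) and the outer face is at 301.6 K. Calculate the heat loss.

Series thermal resistances, inner to outer:
  R_conv,in = 1/(hA) = 1/(769·1.08) = 0.001204 K/W
  R_cast iron = L/(kA) = 0.00758/(61.0·1.08) = 1.151×10^-4 K/W
  R_ceramic fibre blanket = L/(kA) = 0.0518/(0.0717·1.08) = 0.6689 K/W
  R_aluminium = L/(kA) = 0.00842/(202·1.08) = 3.860×10^-5 K/W
ΣR = 0.001204 + 1.151×10^-4 + 0.6689 + 3.860×10^-5 = 0.6703 K/W
Q = ΔT/ΣR = (443 K − 301.6 K)/0.6703 = 211 W

Q = 211 W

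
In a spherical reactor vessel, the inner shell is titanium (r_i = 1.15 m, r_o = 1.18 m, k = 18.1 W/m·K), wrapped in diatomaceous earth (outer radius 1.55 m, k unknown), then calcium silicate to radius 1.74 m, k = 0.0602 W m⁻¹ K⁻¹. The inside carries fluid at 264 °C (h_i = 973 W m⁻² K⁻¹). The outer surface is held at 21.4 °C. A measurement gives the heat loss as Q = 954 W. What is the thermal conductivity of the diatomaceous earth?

ΣR = ΔT/Q = |264 − 21.4|/954 = 0.2543 K/W
Known resistances:
  R_conv,in = 1/(4πr²h) = 1/(4π·1.15²·973) = 6.184×10^-5 K/W
  R_titanium = (1/1.15 − 1/1.18)/(4πk) = 0.02211/(4π·18.1) = 9.720×10^-5 K/W
  R_calcium silicate = (1/1.55 − 1/1.74)/(4πk) = 0.07045/(4π·0.0602) = 0.09313 K/W
R_diatomaceous earth = ΣR − ΣR_known = 0.2543 − 0.09329 = 0.1610 K/W
(1/r₁−1/r₂)/(4πk) = 0.1610 ⇒ k = 0.2023/(4π·0.1610) = 0.100 W/m·K

k = 0.100 W/m·K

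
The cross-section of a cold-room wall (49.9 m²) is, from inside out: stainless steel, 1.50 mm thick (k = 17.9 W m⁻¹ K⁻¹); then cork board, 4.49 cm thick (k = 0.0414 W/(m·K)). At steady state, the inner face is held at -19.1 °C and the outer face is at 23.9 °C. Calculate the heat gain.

Q = 1980 W

Series thermal resistances, inner to outer:
  R_stainless steel = L/(kA) = 0.00150/(17.9·49.9) = 1.679×10^-6 K/W
  R_cork board = L/(kA) = 0.0449/(0.0414·49.9) = 0.02173 K/W
ΣR = 1.679×10^-6 + 0.02173 = 0.02173 K/W
Q = ΔT/ΣR = (-19.1 °C − 23.9 °C)/0.02173 = -1980 W
(Negative Q ⇒ heat flows inward; heat gain = 1980 W.)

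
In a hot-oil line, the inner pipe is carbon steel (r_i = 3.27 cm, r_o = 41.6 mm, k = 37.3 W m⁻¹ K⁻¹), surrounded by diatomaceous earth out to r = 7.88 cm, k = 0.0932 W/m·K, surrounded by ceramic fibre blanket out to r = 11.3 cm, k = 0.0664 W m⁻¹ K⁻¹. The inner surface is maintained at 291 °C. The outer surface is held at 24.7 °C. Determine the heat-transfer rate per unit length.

Q' = 136 W/m

Treat each layer as a resistance in series:
  R'_carbon steel = ln(0.0416/0.0327)/(2πk) = 0.2407/(2π·37.3) = 0.001027 m·K/W
  R'_diatomaceous earth = ln(0.0788/0.0416)/(2πk) = 0.6388/(2π·0.0932) = 1.091 m·K/W
  R'_ceramic fibre blanket = ln(0.113/0.0788)/(2πk) = 0.3605/(2π·0.0664) = 0.8640 m·K/W
ΣR = 0.001027 + 1.091 + 0.8640 = 1.956 m·K/W
Q' = ΔT/ΣR = (291 °C − 24.7 °C)/1.956 = 136 W/m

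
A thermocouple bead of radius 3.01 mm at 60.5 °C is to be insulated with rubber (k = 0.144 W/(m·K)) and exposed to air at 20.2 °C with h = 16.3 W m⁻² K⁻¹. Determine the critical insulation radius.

r_cr = 1.77 cm

For a sphere, r_cr = 2k_ins/h = 2·0.144/16.3 = 0.0177 m = 1.77 cm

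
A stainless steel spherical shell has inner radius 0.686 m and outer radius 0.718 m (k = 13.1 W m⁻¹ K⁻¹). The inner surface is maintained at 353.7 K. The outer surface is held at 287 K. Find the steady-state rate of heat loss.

Q = 4πk·ΔT/(1/r₁ − 1/r₂) = 4π × 13.1 × 66.7 / (1/0.686 − 1/0.718) = 1.69×10^5 W

Q = 169 kW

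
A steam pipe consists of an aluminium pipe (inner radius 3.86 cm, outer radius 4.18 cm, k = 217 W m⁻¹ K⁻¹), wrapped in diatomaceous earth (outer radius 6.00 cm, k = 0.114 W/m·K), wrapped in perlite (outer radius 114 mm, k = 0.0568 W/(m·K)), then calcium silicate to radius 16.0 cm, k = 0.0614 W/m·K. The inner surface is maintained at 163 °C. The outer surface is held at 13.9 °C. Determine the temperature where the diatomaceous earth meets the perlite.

Resistance network (inner→outer):
  R'_aluminium = ln(0.0418/0.0386)/(2πk) = 0.07964/(2π·217) = 5.841×10^-5 m·K/W
  R'_diatomaceous earth = ln(0.0600/0.0418)/(2πk) = 0.3614/(2π·0.114) = 0.5046 m·K/W
  R'_perlite = ln(0.114/0.0600)/(2πk) = 0.6419/(2π·0.0568) = 1.798 m·K/W
  R'_calcium silicate = ln(0.160/0.114)/(2πk) = 0.3390/(2π·0.0614) = 0.8787 m·K/W
ΣR = 5.841×10^-5 + 0.5046 + 1.798 + 0.8787 = 3.181 m·K/W
Q' = ΔT/ΣR = (163 °C − 13.9 °C)/3.181 = 46.87 W/m
From the inner boundary to the diatomaceous earth/perlite interface, ΣR_partial = 0.5047 m·K/W.
T_interface = T_in − Q'·ΣR_partial = 163 °C − (46.87)(0.5047) = 139 °C

T = 139 °C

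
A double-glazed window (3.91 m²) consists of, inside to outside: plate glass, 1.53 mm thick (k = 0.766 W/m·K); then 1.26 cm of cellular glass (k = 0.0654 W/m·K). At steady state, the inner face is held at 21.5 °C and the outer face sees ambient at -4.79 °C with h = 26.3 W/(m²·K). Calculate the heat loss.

Treat each layer as a resistance in series:
  R_plate glass = L/(kA) = 0.00153/(0.766·3.91) = 5.108×10^-4 K/W
  R_cellular glass = L/(kA) = 0.0126/(0.0654·3.91) = 0.04927 K/W
  R_conv,out = 1/(hA) = 1/(26.3·3.91) = 0.009725 K/W
ΣR = 5.108×10^-4 + 0.04927 + 0.009725 = 0.05951 K/W
Q = ΔT/ΣR = (21.5 °C − -4.79 °C)/0.05951 = 442 W

Q = 442 W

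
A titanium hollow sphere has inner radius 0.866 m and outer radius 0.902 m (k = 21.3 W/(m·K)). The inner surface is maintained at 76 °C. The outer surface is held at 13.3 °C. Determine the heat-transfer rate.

Q = 364 kW

Q = 4πk·ΔT/(1/r₁ − 1/r₂) = 4π × 21.3 × 62.7 / (1/0.866 − 1/0.902) = 3.64×10^5 W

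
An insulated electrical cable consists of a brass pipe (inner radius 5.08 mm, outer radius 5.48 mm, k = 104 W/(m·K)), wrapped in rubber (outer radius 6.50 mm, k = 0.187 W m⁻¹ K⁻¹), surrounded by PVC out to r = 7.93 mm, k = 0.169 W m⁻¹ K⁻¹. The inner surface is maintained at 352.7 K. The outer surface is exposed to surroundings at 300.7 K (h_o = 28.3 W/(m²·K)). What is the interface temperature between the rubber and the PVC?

T = 345.4 K

Series thermal resistances, inner to outer:
  R'_brass = ln(0.00548/0.00508)/(2πk) = 0.07579/(2π·104) = 1.160×10^-4 m·K/W
  R'_rubber = ln(0.00650/0.00548)/(2πk) = 0.1707/(2π·0.187) = 0.1453 m·K/W
  R'_PVC = ln(0.00793/0.00650)/(2πk) = 0.1989/(2π·0.169) = 0.1873 m·K/W
  R'_conv,out = 1/(2πr h) = 1/(2π·0.00793·28.3) = 0.7092 m·K/W
ΣR = 1.160×10^-4 + 0.1453 + 0.1873 + 0.7092 = 1.042 m·K/W
Q' = ΔT/ΣR = (352.7 K − 300.7 K)/1.042 = 49.90 W/m
From the inner boundary to the rubber/PVC interface, ΣR_partial = 0.1454 m·K/W.
T_interface = T_in − Q'·ΣR_partial = 352.7 K − (49.90)(0.1454) = 345.4 K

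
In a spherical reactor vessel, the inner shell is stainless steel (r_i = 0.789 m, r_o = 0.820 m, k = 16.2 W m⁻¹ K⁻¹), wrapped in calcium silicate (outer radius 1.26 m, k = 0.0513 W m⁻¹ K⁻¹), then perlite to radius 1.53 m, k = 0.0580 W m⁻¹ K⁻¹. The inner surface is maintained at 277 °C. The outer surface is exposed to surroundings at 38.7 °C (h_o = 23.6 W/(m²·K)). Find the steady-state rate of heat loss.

Resistance network (inner→outer):
  R_stainless steel = (1/0.789 − 1/0.820)/(4πk) = 0.04791/(4π·16.2) = 2.354×10^-4 K/W
  R_calcium silicate = (1/0.820 − 1/1.26)/(4πk) = 0.4259/(4π·0.0513) = 0.6606 K/W
  R_perlite = (1/1.26 − 1/1.53)/(4πk) = 0.1401/(4π·0.0580) = 0.1922 K/W
  R_conv,out = 1/(4πr²h) = 1/(4π·1.53²·23.6) = 0.001440 K/W
ΣR = 2.354×10^-4 + 0.6606 + 0.1922 + 0.001440 = 0.8545 K/W
Q = ΔT/ΣR = (277 °C − 38.7 °C)/0.8545 = 279 W

Q = 279 W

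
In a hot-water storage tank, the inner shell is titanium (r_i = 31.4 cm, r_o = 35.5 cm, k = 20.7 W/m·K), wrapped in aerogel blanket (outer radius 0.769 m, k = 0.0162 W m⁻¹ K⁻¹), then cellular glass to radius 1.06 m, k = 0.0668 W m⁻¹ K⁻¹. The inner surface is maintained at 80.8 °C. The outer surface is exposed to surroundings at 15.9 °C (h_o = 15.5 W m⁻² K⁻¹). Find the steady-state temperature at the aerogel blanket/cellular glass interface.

T = 19.4 °C

Series thermal resistances, inner to outer:
  R_titanium = (1/0.314 − 1/0.355)/(4πk) = 0.3678/(4π·20.7) = 0.001414 K/W
  R_aerogel blanket = (1/0.355 − 1/0.769)/(4πk) = 1.517/(4π·0.0162) = 7.449 K/W
  R_cellular glass = (1/0.769 − 1/1.06)/(4πk) = 0.3570/(4π·0.0668) = 0.4253 K/W
  R_conv,out = 1/(4πr²h) = 1/(4π·1.06²·15.5) = 0.004569 K/W
ΣR = 0.001414 + 7.449 + 0.4253 + 0.004569 = 7.880 K/W
Q = ΔT/ΣR = (80.8 °C − 15.9 °C)/7.880 = 8.236 W
From the inner boundary to the aerogel blanket/cellular glass interface, ΣR_partial = 7.450 K/W.
T_interface = T_in − Q·ΣR_partial = 80.8 °C − (8.236)(7.450) = 19.4 °C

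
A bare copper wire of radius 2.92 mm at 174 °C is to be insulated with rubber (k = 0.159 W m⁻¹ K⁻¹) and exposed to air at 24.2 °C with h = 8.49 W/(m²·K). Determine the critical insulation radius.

r_cr = 1.87 cm

For a cylinder, r_cr = k_ins/h = 0.159/8.49 = 0.0187 m = 1.87 cm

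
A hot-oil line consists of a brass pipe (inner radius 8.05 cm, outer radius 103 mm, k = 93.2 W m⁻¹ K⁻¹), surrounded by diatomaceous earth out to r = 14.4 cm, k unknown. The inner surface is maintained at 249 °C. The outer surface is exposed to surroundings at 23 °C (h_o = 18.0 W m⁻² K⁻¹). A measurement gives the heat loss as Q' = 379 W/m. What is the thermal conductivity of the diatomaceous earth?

ΣR = ΔT/Q' = |249 − 23|/379 = 0.5963 m·K/W
Known resistances:
  R'_brass = ln(0.103/0.0805)/(2πk) = 0.2465/(2π·93.2) = 4.209×10^-4 m·K/W
  R'_conv,out = 1/(2πr h) = 1/(2π·0.144·18.0) = 0.06140 m·K/W
R_diatomaceous earth = ΣR − ΣR_known = 0.5963 − 0.06182 = 0.5345 m·K/W
ln(r₂/r₁)/(2πk) = 0.5345 ⇒ k = 0.3351/(2π·0.5345) = 0.0998 W/m·K

k = 0.0998 W/m·K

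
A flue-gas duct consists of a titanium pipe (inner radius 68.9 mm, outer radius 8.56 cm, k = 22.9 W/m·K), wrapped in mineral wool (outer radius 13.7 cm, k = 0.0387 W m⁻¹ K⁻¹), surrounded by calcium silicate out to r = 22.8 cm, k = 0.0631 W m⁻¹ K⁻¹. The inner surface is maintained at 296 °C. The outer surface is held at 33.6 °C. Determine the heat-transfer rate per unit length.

Q' = 81.5 W/m

Treat each layer as a resistance in series:
  R'_titanium = ln(0.0856/0.0689)/(2πk) = 0.2170/(2π·22.9) = 0.001508 m·K/W
  R'_mineral wool = ln(0.137/0.0856)/(2πk) = 0.4703/(2π·0.0387) = 1.934 m·K/W
  R'_calcium silicate = ln(0.228/0.137)/(2πk) = 0.5094/(2π·0.0631) = 1.285 m·K/W
ΣR = 0.001508 + 1.934 + 1.285 = 3.221 m·K/W
Q' = ΔT/ΣR = (296 °C − 33.6 °C)/3.221 = 81.5 W/m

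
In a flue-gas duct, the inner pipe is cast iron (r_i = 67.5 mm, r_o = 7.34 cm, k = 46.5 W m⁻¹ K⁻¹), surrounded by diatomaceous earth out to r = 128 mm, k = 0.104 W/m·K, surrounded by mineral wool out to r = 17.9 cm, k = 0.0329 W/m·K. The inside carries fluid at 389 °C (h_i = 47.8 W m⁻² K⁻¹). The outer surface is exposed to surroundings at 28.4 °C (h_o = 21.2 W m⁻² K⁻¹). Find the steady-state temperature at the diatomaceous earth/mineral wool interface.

T = 262 °C

Treat each layer as a resistance in series:
  R'_conv,in = 1/(2πr h) = 1/(2π·0.0675·47.8) = 0.04933 m·K/W
  R'_cast iron = ln(0.0734/0.0675)/(2πk) = 0.08380/(2π·46.5) = 2.868×10^-4 m·K/W
  R'_diatomaceous earth = ln(0.128/0.0734)/(2πk) = 0.5561/(2π·0.104) = 0.8510 m·K/W
  R'_mineral wool = ln(0.179/0.128)/(2πk) = 0.3354/(2π·0.0329) = 1.622 m·K/W
  R'_conv,out = 1/(2πr h) = 1/(2π·0.179·21.2) = 0.04194 m·K/W
ΣR = 0.04933 + 2.868×10^-4 + 0.8510 + 1.622 + 0.04194 = 2.565 m·K/W
Q' = ΔT/ΣR = (389 °C − 28.4 °C)/2.565 = 140.6 W/m
From the inner boundary to the diatomaceous earth/mineral wool interface, ΣR_partial = 0.9006 m·K/W.
T_interface = T_in − Q'·ΣR_partial = 389 °C − (140.6)(0.9006) = 262 °C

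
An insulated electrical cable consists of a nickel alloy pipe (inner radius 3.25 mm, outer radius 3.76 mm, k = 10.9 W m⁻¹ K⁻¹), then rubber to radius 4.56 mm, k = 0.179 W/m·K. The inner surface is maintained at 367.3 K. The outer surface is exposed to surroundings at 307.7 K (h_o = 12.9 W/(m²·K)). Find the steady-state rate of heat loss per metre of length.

Resistance network (inner→outer):
  R'_nickel alloy = ln(0.00376/0.00325)/(2πk) = 0.1458/(2π·10.9) = 0.002128 m·K/W
  R'_rubber = ln(0.00456/0.00376)/(2πk) = 0.1929/(2π·0.179) = 0.1715 m·K/W
  R'_conv,out = 1/(2πr h) = 1/(2π·0.00456·12.9) = 2.706 m·K/W
ΣR = 0.002128 + 0.1715 + 2.706 = 2.880 m·K/W
Q' = ΔT/ΣR = (367.3 K − 307.7 K)/2.880 = 20.7 W/m

Q' = 20.7 W/m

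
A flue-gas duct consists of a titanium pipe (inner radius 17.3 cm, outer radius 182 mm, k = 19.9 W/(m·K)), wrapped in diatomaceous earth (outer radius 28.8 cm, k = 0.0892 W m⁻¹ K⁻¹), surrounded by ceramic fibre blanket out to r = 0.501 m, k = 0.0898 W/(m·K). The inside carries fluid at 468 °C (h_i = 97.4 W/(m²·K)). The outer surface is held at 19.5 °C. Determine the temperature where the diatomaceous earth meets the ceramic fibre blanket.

T = 263 °C

Treat each layer as a resistance in series:
  R'_conv,in = 1/(2πr h) = 1/(2π·0.173·97.4) = 0.009445 m·K/W
  R'_titanium = ln(0.182/0.173)/(2πk) = 0.05072/(2π·19.9) = 4.056×10^-4 m·K/W
  R'_diatomaceous earth = ln(0.288/0.182)/(2πk) = 0.4590/(2π·0.0892) = 0.8189 m·K/W
  R'_ceramic fibre blanket = ln(0.501/0.288)/(2πk) = 0.5536/(2π·0.0898) = 0.9812 m·K/W
ΣR = 0.009445 + 4.056×10^-4 + 0.8189 + 0.9812 = 1.810 m·K/W
Q' = ΔT/ΣR = (468 °C − 19.5 °C)/1.810 = 247.8 W/m
From the inner boundary to the diatomaceous earth/ceramic fibre blanket interface, ΣR_partial = 0.8288 m·K/W.
T_interface = T_in − Q'·ΣR_partial = 468 °C − (247.8)(0.8288) = 263 °C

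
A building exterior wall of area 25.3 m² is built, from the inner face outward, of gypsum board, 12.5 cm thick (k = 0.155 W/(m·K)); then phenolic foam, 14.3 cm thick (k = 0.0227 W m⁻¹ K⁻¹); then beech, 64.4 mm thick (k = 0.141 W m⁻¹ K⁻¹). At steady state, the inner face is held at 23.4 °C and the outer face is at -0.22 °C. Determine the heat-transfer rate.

Q = 79.0 W

Resistance network (inner→outer):
  R_gypsum board = L/(kA) = 0.125/(0.155·25.3) = 0.03188 K/W
  R_phenolic foam = L/(kA) = 0.143/(0.0227·25.3) = 0.2490 K/W
  R_beech = L/(kA) = 0.0644/(0.141·25.3) = 0.01805 K/W
ΣR = 0.03188 + 0.2490 + 0.01805 = 0.2989 K/W
Q = ΔT/ΣR = (23.4 °C − -0.22 °C)/0.2989 = 79.0 W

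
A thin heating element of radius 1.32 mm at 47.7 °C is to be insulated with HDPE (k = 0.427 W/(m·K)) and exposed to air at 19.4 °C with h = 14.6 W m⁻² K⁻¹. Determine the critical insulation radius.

For a cylinder, r_cr = k_ins/h = 0.427/14.6 = 0.0292 m = 2.92 cm

r_cr = 2.92 cm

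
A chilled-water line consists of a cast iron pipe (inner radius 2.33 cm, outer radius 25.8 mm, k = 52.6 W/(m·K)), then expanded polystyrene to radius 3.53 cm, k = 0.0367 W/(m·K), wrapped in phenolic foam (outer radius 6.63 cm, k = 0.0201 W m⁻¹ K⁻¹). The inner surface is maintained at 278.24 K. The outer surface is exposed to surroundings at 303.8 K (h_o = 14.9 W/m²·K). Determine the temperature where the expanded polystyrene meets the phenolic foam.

Treat each layer as a resistance in series:
  R'_cast iron = ln(0.0258/0.0233)/(2πk) = 0.1019/(2π·52.6) = 3.084×10^-4 m·K/W
  R'_expanded polystyrene = ln(0.0353/0.0258)/(2πk) = 0.3135/(2π·0.0367) = 1.360 m·K/W
  R'_phenolic foam = ln(0.0663/0.0353)/(2πk) = 0.6303/(2π·0.0201) = 4.991 m·K/W
  R'_conv,out = 1/(2πr h) = 1/(2π·0.0663·14.9) = 0.1611 m·K/W
ΣR = 3.084×10^-4 + 1.360 + 4.991 + 0.1611 = 6.512 m·K/W
Q' = ΔT/ΣR = (278.24 K − 303.8 K)/6.512 = -3.925 W/m
From the inner boundary to the expanded polystyrene/phenolic foam interface, ΣR_partial = 1.360 m·K/W.
T_interface = T_in − Q'·ΣR_partial = 278.24 K − (-3.925)(1.360) = 283.6 K

T = 283.6 K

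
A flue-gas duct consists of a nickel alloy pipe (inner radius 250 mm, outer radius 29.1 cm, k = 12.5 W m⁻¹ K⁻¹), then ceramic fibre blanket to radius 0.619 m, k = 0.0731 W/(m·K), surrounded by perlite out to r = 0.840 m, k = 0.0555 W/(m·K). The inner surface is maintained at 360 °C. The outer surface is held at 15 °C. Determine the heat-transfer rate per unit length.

Q' = 137 W/m

Resistance network (inner→outer):
  R'_nickel alloy = ln(0.291/0.250)/(2πk) = 0.1519/(2π·12.5) = 0.001934 m·K/W
  R'_ceramic fibre blanket = ln(0.619/0.291)/(2πk) = 0.7548/(2π·0.0731) = 1.643 m·K/W
  R'_perlite = ln(0.840/0.619)/(2πk) = 0.3053/(2π·0.0555) = 0.8755 m·K/W
ΣR = 0.001934 + 1.643 + 0.8755 = 2.520 m·K/W
Q' = ΔT/ΣR = (360 °C − 15 °C)/2.520 = 137 W/m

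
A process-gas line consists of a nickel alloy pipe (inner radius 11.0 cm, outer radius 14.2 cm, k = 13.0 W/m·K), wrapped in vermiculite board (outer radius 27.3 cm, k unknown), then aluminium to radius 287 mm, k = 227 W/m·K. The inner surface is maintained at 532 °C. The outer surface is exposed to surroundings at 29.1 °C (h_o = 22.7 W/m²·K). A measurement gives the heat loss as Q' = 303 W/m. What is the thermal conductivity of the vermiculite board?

ΣR = ΔT/Q' = |532 − 29.1|/303 = 1.660 m·K/W
Known resistances:
  R'_nickel alloy = ln(0.142/0.110)/(2πk) = 0.2553/(2π·13.0) = 0.003126 m·K/W
  R'_aluminium = ln(0.287/0.273)/(2πk) = 0.05001/(2π·227) = 3.506×10^-5 m·K/W
  R'_conv,out = 1/(2πr h) = 1/(2π·0.287·22.7) = 0.02443 m·K/W
R_vermiculite board = ΣR − ΣR_known = 1.660 − 0.02759 = 1.632 m·K/W
ln(r₂/r₁)/(2πk) = 1.632 ⇒ k = 0.6536/(2π·1.632) = 0.0637 W/m·K

k = 0.0637 W/m·K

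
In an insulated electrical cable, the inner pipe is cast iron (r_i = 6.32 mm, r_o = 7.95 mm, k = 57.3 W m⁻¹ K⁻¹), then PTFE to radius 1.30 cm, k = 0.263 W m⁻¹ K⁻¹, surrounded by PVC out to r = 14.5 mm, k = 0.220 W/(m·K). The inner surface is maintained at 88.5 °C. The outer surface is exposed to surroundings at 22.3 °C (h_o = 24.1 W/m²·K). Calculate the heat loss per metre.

Q' = 79.5 W/m

Resistance network (inner→outer):
  R'_cast iron = ln(0.00795/0.00632)/(2πk) = 0.2295/(2π·57.3) = 6.373×10^-4 m·K/W
  R'_PTFE = ln(0.0130/0.00795)/(2πk) = 0.4918/(2π·0.263) = 0.2976 m·K/W
  R'_PVC = ln(0.0145/0.0130)/(2πk) = 0.1092/(2π·0.220) = 0.07900 m·K/W
  R'_conv,out = 1/(2πr h) = 1/(2π·0.0145·24.1) = 0.4554 m·K/W
ΣR = 6.373×10^-4 + 0.2976 + 0.07900 + 0.4554 = 0.8326 m·K/W
Q' = ΔT/ΣR = (88.5 °C − 22.3 °C)/0.8326 = 79.5 W/m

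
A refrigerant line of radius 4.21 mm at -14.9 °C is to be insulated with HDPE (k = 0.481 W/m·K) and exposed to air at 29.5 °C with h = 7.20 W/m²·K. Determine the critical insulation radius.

For a cylinder, r_cr = k_ins/h = 0.481/7.20 = 0.0668 m = 6.68 cm

r_cr = 6.68 cm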